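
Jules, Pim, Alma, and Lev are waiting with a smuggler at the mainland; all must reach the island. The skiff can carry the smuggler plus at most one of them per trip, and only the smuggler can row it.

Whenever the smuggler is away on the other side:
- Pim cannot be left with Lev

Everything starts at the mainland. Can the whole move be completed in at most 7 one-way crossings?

Yes — this plan uses 7 crossings (≤ 7):
1. Smuggler goes to the island with Pim.  [the mainland: Alma, Jules, Lev | the island: Pim]
2. Smuggler goes back to the mainland alone.  [the mainland: Alma, Jules, Lev | the island: Pim]
3. Smuggler goes to the island with Jules.  [the mainland: Alma, Lev | the island: Jules, Pim]
4. Smuggler goes back to the mainland alone.  [the mainland: Alma, Lev | the island: Jules, Pim]
5. Smuggler goes to the island with Alma.  [the mainland: Lev | the island: Alma, Jules, Pim]
6. Smuggler goes back to the mainland alone.  [the mainland: Lev | the island: Alma, Jules, Pim]
7. Smuggler goes to the island with Lev.  [the mainland: — | the island: Alma, Jules, Lev, Pim]

Yes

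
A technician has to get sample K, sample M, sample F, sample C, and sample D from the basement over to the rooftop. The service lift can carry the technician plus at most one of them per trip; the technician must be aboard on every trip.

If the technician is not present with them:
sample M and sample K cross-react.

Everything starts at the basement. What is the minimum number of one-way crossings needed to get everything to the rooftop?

9

Counting alone: the technician can take at most 1 across per trip to the rooftop, so moving all 5 needs at least 5 loaded trips out, with a return between consecutive ones — at least 9 crossings.
The plan below uses exactly 9 crossings, so it is optimal:
1. Technician goes to the rooftop with sample K.
2. Technician goes back to the basement alone.
3. Technician goes to the rooftop with sample F.
4. Technician goes back to the basement alone.
5. Technician goes to the rooftop with sample C.
6. Technician goes back to the basement alone.
7. Technician goes to the rooftop with sample D.
8. Technician goes back to the basement alone.
9. Technician goes to the rooftop with sample M.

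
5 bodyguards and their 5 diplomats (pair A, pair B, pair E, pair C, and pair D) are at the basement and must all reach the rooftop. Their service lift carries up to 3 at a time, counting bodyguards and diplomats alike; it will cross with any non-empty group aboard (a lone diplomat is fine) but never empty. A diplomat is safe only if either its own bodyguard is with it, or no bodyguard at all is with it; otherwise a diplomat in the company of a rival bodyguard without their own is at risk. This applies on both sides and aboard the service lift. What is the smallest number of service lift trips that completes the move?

Counting alone: each trip to the rooftop takes at most 3 across and each return brings at least 1 back, so after t trips out (and t−1 returns) at most 3t − (t−1) of the 10 are across; that first reaches 10 at t = 5, so at least 9 crossings are needed.
The safety rule pushes this higher. Following every safe sequence of crossings, the most of the 10 that can be at the rooftop as the service lift arrives there on crossing 9 is 9 — never all 10.
So no plan with fewer than 11 crossings exists, and this one achieves 11:
1. bodyguard A and diplomat A cross → the rooftop.
2. bodyguard A crosses ← the basement.
3. diplomat B, diplomat C, and diplomat E cross → the rooftop.
4. diplomat A crosses ← the basement.
5. bodyguard B, bodyguard C, and bodyguard E cross → the rooftop.
6. bodyguard B and diplomat B cross ← the basement.
7. bodyguard A, bodyguard B, and bodyguard D cross → the rooftop.
8. diplomat E crosses ← the basement.
9. diplomat A and diplomat B cross → the rooftop.
10. diplomat A crosses ← the basement.
11. diplomat A, diplomat D, and diplomat E cross → the rooftop.

11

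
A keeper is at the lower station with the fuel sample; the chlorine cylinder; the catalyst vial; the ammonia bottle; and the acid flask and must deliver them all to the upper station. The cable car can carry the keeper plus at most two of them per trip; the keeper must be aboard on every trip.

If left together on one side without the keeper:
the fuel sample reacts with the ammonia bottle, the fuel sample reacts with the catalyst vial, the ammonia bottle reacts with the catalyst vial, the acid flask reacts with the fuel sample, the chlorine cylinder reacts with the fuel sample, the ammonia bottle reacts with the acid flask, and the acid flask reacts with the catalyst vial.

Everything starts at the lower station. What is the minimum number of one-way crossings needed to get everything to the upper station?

Whatever the first load, the items left behind include a forbidden pair without the keeper. No opening move is safe, so no plan exists.

impossible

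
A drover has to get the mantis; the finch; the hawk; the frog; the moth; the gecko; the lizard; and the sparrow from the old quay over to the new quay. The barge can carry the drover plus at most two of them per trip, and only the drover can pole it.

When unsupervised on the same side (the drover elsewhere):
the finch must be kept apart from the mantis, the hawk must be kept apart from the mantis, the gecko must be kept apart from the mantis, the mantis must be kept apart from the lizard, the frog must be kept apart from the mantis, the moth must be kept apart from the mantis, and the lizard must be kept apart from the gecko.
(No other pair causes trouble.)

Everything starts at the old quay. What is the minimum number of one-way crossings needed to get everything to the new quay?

13

Counting alone: the drover can take at most 2 across per trip to the new quay, so moving all 8 needs at least 4 loaded trips out, with a return between consecutive ones — at least 7 crossings.
The safety rule pushes this higher. Following every safe sequence of crossings, the most of the 8 that can be at the new quay as the barge arrives there on crossings 7, 9, 11 is 5, 6, 7 respectively — never all 8.
So no plan with fewer than 13 crossings exists, and this one achieves 13:
1. Drover goes to the new quay with the gecko and the mantis.
2. Drover goes back to the old quay with the mantis.
3. Drover goes to the new quay with the finch and the mantis.
4. Drover goes back to the old quay with the mantis.
5. Drover goes to the new quay with the hawk and the mantis.
6. Drover goes back to the old quay with the mantis.
7. Drover goes to the new quay with the frog and the mantis.
8. Drover goes back to the old quay with the mantis.
9. Drover goes to the new quay with the mantis and the moth.
10. Drover goes back to the old quay with the mantis.
11. Drover goes to the new quay with the mantis and the sparrow.
12. Drover goes back to the old quay with the mantis.
13. Drover goes to the new quay with the lizard and the mantis.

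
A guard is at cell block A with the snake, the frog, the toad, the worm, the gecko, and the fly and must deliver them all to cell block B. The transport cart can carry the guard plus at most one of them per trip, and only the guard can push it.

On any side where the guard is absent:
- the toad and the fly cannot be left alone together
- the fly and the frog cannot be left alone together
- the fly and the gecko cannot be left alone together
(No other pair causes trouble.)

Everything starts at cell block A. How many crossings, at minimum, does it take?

Following every safe sequence of crossings from the start, the most of the 6 that can be at cell block B as the transport cart arrives there on crossings 1, 3, 5, 7 is 1, 2, 3, 4 respectively; the best ever achieved is 4 of 6.
From crossing 9 on, no configuration arises that was not already reachable earlier: only 36 distinct safe configurations (who is on which side, and where the transport cart is) can ever be reached, none of them has everyone across, and every continuation just revisits them. So no valid plan exists.

impossible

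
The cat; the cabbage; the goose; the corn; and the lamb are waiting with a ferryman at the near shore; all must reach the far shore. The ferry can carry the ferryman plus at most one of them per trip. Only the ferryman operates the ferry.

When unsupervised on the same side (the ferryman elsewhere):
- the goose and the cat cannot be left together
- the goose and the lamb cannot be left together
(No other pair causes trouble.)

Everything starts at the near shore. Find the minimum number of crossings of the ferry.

Counting alone: the ferryman can take at most 1 across per trip to the far shore, so moving all 5 needs at least 5 loaded trips out, with a return between consecutive ones — at least 9 crossings.
The safety rule pushes this higher. Following every safe sequence of crossings, the most of the 5 that can be at the far shore as the ferry arrives there on crossing 9 is 4 — never all 5.
So no plan with fewer than 11 crossings exists, and this one achieves 11:
1. Ferryman goes to the far shore with the goose.  [the near shore: the cabbage, the cat, the corn, the lamb | the far shore: the goose]
2. Ferryman goes back to the near shore alone.  [the near shore: the cabbage, the cat, the corn, the lamb | the far shore: the goose]
3. Ferryman goes to the far shore with the cat.  [the near shore: the cabbage, the corn, the lamb | the far shore: the cat, the goose]
4. Ferryman goes back to the near shore with the goose.  [the near shore: the cabbage, the corn, the goose, the lamb | the far shore: the cat]
5. Ferryman goes to the far shore with the lamb.  [the near shore: the cabbage, the corn, the goose | the far shore: the cat, the lamb]
6. Ferryman goes back to the near shore alone.  [the near shore: the cabbage, the corn, the goose | the far shore: the cat, the lamb]
7. Ferryman goes to the far shore with the cabbage.  [the near shore: the corn, the goose | the far shore: the cabbage, the cat, the lamb]
8. Ferryman goes back to the near shore alone.  [the near shore: the corn, the goose | the far shore: the cabbage, the cat, the lamb]
9. Ferryman goes to the far shore with the corn.  [the near shore: the goose | the far shore: the cabbage, the cat, the corn, the lamb]
10. Ferryman goes back to the near shore alone.  [the near shore: the goose | the far shore: the cabbage, the cat, the corn, the lamb]
11. Ferryman goes to the far shore with the goose.  [the near shore: — | the far shore: the cabbage, the cat, the corn, the goose, the lamb]

11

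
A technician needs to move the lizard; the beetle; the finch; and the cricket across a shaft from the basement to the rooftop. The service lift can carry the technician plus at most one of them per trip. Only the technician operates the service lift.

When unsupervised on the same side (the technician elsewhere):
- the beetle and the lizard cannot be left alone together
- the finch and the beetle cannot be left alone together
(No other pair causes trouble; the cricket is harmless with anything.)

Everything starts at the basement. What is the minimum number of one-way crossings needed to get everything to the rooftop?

Counting alone: the technician can take at most 1 across per trip to the rooftop, so moving all 4 needs at least 4 loaded trips out, with a return between consecutive ones — at least 7 crossings.
The safety rule pushes this higher. Following every safe sequence of crossings, the most of the 4 that can be at the rooftop as the service lift arrives there on crossing 7 is 3 — never all 4.
So no plan with fewer than 9 crossings exists, and this one achieves 9:
1. Technician goes to the rooftop with the beetle.  [the basement: the cricket, the finch, the lizard | the rooftop: the beetle]
2. Technician goes back to the basement alone.  [the basement: the cricket, the finch, the lizard | the rooftop: the beetle]
3. Technician goes to the rooftop with the lizard.  [the basement: the cricket, the finch | the rooftop: the beetle, the lizard]
4. Technician goes back to the basement with the beetle.  [the basement: the beetle, the cricket, the finch | the rooftop: the lizard]
5. Technician goes to the rooftop with the finch.  [the basement: the beetle, the cricket | the rooftop: the finch, the lizard]
6. Technician goes back to the basement alone.  [the basement: the beetle, the cricket | the rooftop: the finch, the lizard]
7. Technician goes to the rooftop with the cricket.  [the basement: the beetle | the rooftop: the cricket, the finch, the lizard]
8. Technician goes back to the basement alone.  [the basement: the beetle | the rooftop: the cricket, the finch, the lizard]
9. Technician goes to the rooftop with the beetle.  [the basement: — | the rooftop: the beetle, the cricket, the finch, the lizard]

9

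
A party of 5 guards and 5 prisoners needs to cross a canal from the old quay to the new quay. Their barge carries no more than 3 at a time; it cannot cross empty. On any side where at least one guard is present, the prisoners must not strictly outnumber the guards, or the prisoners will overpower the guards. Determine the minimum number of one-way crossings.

Counting alone: each trip to the new quay takes at most 3 across and each return brings at least 1 back, so after t trips out (and t−1 returns) at most 3t − (t−1) of the 10 are across; that first reaches 10 at t = 5, so at least 9 crossings are needed.
The safety rule pushes this higher. Following every safe sequence of crossings, the most of the 10 that can be at the new quay as the barge arrives there on crossing 9 is 9 — never all 10.
So no plan with fewer than 11 crossings exists, and this one achieves 11:
1. 2 prisoners → the new quay.  (the old quay: 5G 3P; the new quay: 0G 2P)
2. 1 prisoner ← the old quay.  (the old quay: 5G 4P; the new quay: 0G 1P)
3. 3 prisoners → the new quay.  (the old quay: 5G 1P; the new quay: 0G 4P)
4. 1 prisoner ← the old quay.  (the old quay: 5G 2P; the new quay: 0G 3P)
5. 3 guards → the new quay.  (the old quay: 2G 2P; the new quay: 3G 3P)
6. 1 guard and 1 prisoner ← the old quay.  (the old quay: 3G 3P; the new quay: 2G 2P)
7. 3 guards → the new quay.  (the old quay: 0G 3P; the new quay: 5G 2P)
8. 1 prisoner ← the old quay.  (the old quay: 0G 4P; the new quay: 5G 1P)
9. 2 prisoners → the new quay.  (the old quay: 0G 2P; the new quay: 5G 3P)
10. 1 prisoner ← the old quay.  (the old quay: 0G 3P; the new quay: 5G 2P)
11. 3 prisoners → the new quay.  (the old quay: 0G 0P; the new quay: 5G 5P)

11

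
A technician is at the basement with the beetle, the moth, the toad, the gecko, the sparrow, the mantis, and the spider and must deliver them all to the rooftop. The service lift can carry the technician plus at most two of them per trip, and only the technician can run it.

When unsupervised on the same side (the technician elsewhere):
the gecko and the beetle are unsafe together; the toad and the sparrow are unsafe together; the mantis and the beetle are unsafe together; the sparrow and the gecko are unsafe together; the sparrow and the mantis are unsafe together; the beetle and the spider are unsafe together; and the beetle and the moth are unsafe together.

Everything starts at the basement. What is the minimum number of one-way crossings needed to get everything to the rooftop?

9

Counting alone: the technician can take at most 2 across per trip to the rooftop, so moving all 7 needs at least 4 loaded trips out, with a return between consecutive ones — at least 7 crossings.
The safety rule pushes this higher. Following every safe sequence of crossings, the most of the 7 that can be at the rooftop as the service lift arrives there on crossing 7 is 6 — never all 7.
So no plan with fewer than 9 crossings exists, and this one achieves 9:
1. Technician goes to the rooftop with the beetle and the sparrow.
2. Technician goes back to the basement alone.
3. Technician goes to the rooftop with the toad.
4. Technician goes back to the basement with the sparrow.
5. Technician goes to the rooftop with the gecko and the mantis.
6. Technician goes back to the basement with the beetle.
7. Technician goes to the rooftop with the moth and the spider.
8. Technician goes back to the basement alone.
9. Technician goes to the rooftop with the beetle and the sparrow.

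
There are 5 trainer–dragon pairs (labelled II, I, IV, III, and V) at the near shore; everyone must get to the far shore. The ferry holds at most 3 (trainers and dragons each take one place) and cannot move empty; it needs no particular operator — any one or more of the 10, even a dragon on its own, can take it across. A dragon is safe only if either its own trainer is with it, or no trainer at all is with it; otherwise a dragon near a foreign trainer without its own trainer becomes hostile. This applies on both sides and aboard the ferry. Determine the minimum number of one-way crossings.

Counting alone: each trip to the far shore takes at most 3 across and each return brings at least 1 back, so after t trips out (and t−1 returns) at most 3t − (t−1) of the 10 are across; that first reaches 10 at t = 5, so at least 9 crossings are needed.
The safety rule pushes this higher. Following every safe sequence of crossings, the most of the 10 that can be at the far shore as the ferry arrives there on crossing 9 is 9 — never all 10.
So no plan with fewer than 11 crossings exists, and this one achieves 11:
1. dragon II and trainer II cross → the far shore.
2. trainer II crosses ← the near shore.
3. dragon I, dragon III, and dragon IV cross → the far shore.
4. dragon II crosses ← the near shore.
5. trainer I, trainer III, and trainer IV cross → the far shore.
6. dragon I and trainer I cross ← the near shore.
7. trainer I, trainer II, and trainer V cross → the far shore.
8. dragon IV crosses ← the near shore.
9. dragon I and dragon II cross → the far shore.
10. dragon II crosses ← the near shore.
11. dragon II, dragon IV, and dragon V cross → the far shore.

11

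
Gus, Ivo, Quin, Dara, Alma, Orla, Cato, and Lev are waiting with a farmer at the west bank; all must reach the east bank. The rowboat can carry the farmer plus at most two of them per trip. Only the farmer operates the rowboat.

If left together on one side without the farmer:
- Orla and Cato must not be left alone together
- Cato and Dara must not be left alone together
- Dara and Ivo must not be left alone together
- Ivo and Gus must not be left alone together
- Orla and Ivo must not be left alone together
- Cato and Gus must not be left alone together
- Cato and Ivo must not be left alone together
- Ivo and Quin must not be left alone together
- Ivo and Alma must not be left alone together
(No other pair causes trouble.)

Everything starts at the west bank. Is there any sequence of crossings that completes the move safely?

No

Following every safe sequence of crossings from the start, the most of the 8 that can be at the east bank as the rowboat arrives there on crossings 1, 3, 5, 7, 9 is 2, 3, 4, 5, 6 respectively; the best ever achieved is 6 of 8.
From crossing 11 on, no configuration arises that was not already reachable earlier: only 74 distinct safe configurations (who is on which side, and where the rowboat is) can ever be reached, none of them has everyone across, and every continuation just revisits them. So no valid plan exists.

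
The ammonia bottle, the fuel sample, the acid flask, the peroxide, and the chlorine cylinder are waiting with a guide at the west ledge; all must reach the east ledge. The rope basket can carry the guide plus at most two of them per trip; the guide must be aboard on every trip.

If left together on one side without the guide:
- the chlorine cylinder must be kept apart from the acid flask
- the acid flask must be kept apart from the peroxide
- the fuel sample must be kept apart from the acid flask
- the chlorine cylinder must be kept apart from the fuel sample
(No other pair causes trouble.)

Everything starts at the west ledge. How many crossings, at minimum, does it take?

Counting alone: the guide can take at most 2 across per trip to the east ledge, so moving all 5 needs at least 3 loaded trips out, with a return between consecutive ones — at least 5 crossings.
The safety rule pushes this higher. Following every safe sequence of crossings, the most of the 5 that can be at the east ledge as the rope basket arrives there on crossing 5 is 4 — never all 5.
So no plan with fewer than 7 crossings exists, and this one achieves 7:
1. Guide goes to the east ledge with the acid flask and the fuel sample.  [the west ledge: the ammonia bottle, the chlorine cylinder, the peroxide | the east ledge: the acid flask, the fuel sample]
2. Guide goes back to the west ledge with the fuel sample.  [the west ledge: the ammonia bottle, the chlorine cylinder, the fuel sample, the peroxide | the east ledge: the acid flask]
3. Guide goes to the east ledge with the ammonia bottle and the fuel sample.  [the west ledge: the chlorine cylinder, the peroxide | the east ledge: the acid flask, the ammonia bottle, the fuel sample]
4. Guide goes back to the west ledge with the fuel sample.  [the west ledge: the chlorine cylinder, the fuel sample, the peroxide | the east ledge: the acid flask, the ammonia bottle]
5. Guide goes to the east ledge with the fuel sample and the peroxide.  [the west ledge: the chlorine cylinder | the east ledge: the acid flask, the ammonia bottle, the fuel sample, the peroxide]
6. Guide goes back to the west ledge with the acid flask.  [the west ledge: the acid flask, the chlorine cylinder | the east ledge: the ammonia bottle, the fuel sample, the peroxide]
7. Guide goes to the east ledge with the acid flask and the chlorine cylinder.  [the west ledge: — | the east ledge: the acid flask, the ammonia bottle, the chlorine cylinder, the fuel sample, the peroxide]

7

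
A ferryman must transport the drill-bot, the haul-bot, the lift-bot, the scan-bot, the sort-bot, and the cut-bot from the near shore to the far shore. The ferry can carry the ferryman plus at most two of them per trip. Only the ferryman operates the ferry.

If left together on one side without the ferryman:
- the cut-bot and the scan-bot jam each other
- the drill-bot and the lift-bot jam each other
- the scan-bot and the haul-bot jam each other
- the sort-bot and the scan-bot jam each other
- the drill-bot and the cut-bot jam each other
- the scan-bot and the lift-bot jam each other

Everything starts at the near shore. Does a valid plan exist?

1. Ferryman goes to the far shore with the drill-bot and the scan-bot.
2. Ferryman goes back to the near shore alone.
3. Ferryman goes to the far shore with the haul-bot and the lift-bot.
4. Ferryman goes back to the near shore with the drill-bot and the scan-bot.
5. Ferryman goes to the far shore with the cut-bot and the sort-bot.
6. Ferryman goes back to the near shore alone.
7. Ferryman goes to the far shore with the drill-bot and the scan-bot.

Yes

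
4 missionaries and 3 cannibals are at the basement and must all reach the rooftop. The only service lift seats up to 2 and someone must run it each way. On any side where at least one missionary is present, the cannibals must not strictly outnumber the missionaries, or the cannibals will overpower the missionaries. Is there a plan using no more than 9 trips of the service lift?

Counting alone: each trip to the rooftop takes at most 2 across and each return brings at least 1 back, so after t trips out (and t−1 returns) at most 2t − (t−1) of the 7 are across; that first reaches 7 at t = 6, so at least 11 crossings are needed.
Since 9 < 11, 9 crossings cannot be enough. (The shortest complete plan in fact takes 11:)
1. 2 cannibals → the rooftop.  (the basement: 4M 1C; the rooftop: 0M 2C)
2. 1 cannibal ← the basement.  (the basement: 4M 2C; the rooftop: 0M 1C)
3. 2 cannibals → the rooftop.  (the basement: 4M 0C; the rooftop: 0M 3C)
4. 1 cannibal ← the basement.  (the basement: 4M 1C; the rooftop: 0M 2C)
5. 2 missionaries → the rooftop.  (the basement: 2M 1C; the rooftop: 2M 2C)
6. 1 cannibal ← the basement.  (the basement: 2M 2C; the rooftop: 2M 1C)
7. 1 missionary and 1 cannibal → the rooftop.  (the basement: 1M 1C; the rooftop: 3M 2C)
8. 1 missionary ← the basement.  (the basement: 2M 1C; the rooftop: 2M 2C)
9. 1 missionary and 1 cannibal → the rooftop.  (the basement: 1M 0C; the rooftop: 3M 3C)
10. 1 cannibal ← the basement.  (the basement: 1M 1C; the rooftop: 3M 2C)
11. 1 missionary and 1 cannibal → the rooftop.  (the basement: 0M 0C; the rooftop: 4M 3C)

No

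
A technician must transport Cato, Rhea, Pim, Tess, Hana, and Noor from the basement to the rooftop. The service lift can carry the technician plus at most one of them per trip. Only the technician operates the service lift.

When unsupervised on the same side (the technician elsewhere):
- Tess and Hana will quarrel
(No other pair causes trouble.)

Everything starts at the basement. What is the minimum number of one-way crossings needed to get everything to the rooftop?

11

Counting alone: the technician can take at most 1 across per trip to the rooftop, so moving all 6 needs at least 6 loaded trips out, with a return between consecutive ones — at least 11 crossings.
The plan below uses exactly 11 crossings, so it is optimal:
1. Technician goes to the rooftop with Tess.  [the basement: Cato, Hana, Noor, Pim, Rhea | the rooftop: Tess]
2. Technician goes back to the basement alone.  [the basement: Cato, Hana, Noor, Pim, Rhea | the rooftop: Tess]
3. Technician goes to the rooftop with Cato.  [the basement: Hana, Noor, Pim, Rhea | the rooftop: Cato, Tess]
4. Technician goes back to the basement alone.  [the basement: Hana, Noor, Pim, Rhea | the rooftop: Cato, Tess]
5. Technician goes to the rooftop with Rhea.  [the basement: Hana, Noor, Pim | the rooftop: Cato, Rhea, Tess]
6. Technician goes back to the basement alone.  [the basement: Hana, Noor, Pim | the rooftop: Cato, Rhea, Tess]
7. Technician goes to the rooftop with Pim.  [the basement: Hana, Noor | the rooftop: Cato, Pim, Rhea, Tess]
8. Technician goes back to the basement alone.  [the basement: Hana, Noor | the rooftop: Cato, Pim, Rhea, Tess]
9. Technician goes to the rooftop with Noor.  [the basement: Hana | the rooftop: Cato, Noor, Pim, Rhea, Tess]
10. Technician goes back to the basement alone.  [the basement: Hana | the rooftop: Cato, Noor, Pim, Rhea, Tess]
11. Technician goes to the rooftop with Hana.  [the basement: — | the rooftop: Cato, Hana, Noor, Pim, Rhea, Tess]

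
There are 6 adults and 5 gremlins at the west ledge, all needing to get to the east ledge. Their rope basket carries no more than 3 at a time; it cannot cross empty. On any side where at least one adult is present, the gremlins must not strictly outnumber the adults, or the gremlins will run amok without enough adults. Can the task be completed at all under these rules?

1. 3 gremlins → the east ledge.  (the west ledge: 6A 2G; the east ledge: 0A 3G)
2. 1 gremlin ← the west ledge.  (the west ledge: 6A 3G; the east ledge: 0A 2G)
3. 3 adults → the east ledge.  (the west ledge: 3A 3G; the east ledge: 3A 2G)
4. 1 adult ← the west ledge.  (the west ledge: 4A 3G; the east ledge: 2A 2G)
5. 2 adults and 1 gremlin → the east ledge.  (the west ledge: 2A 2G; the east ledge: 4A 3G)
6. 1 adult ← the west ledge.  (the west ledge: 3A 2G; the east ledge: 3A 3G)
7. 2 adults and 1 gremlin → the east ledge.  (the west ledge: 1A 1G; the east ledge: 5A 4G)
8. 1 adult ← the west ledge.  (the west ledge: 2A 1G; the east ledge: 4A 4G)
9. 2 adults and 1 gremlin → the east ledge.  (the west ledge: 0A 0G; the east ledge: 6A 5G)

Yes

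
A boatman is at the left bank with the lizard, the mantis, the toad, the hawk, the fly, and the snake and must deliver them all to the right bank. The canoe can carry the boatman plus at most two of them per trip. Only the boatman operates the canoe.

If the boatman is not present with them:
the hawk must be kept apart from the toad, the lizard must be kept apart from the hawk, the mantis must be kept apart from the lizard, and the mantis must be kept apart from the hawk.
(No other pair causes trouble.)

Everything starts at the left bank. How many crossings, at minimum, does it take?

Counting alone: the boatman can take at most 2 across per trip to the right bank, so moving all 6 needs at least 3 loaded trips out, with a return between consecutive ones — at least 5 crossings.
The safety rule pushes this higher. Following every safe sequence of crossings, the most of the 6 that can be at the right bank as the canoe arrives there on crossings 5, 7 is 4, 5 respectively — never all 6.
So no plan with fewer than 9 crossings exists, and this one achieves 9:
1. Boatman goes to the right bank with the hawk and the lizard.
2. Boatman goes back to the left bank with the lizard.
3. Boatman goes to the right bank with the lizard and the toad.
4. Boatman goes back to the left bank with the hawk.
5. Boatman goes to the right bank with the fly and the mantis.
6. Boatman goes back to the left bank with the lizard.
7. Boatman goes to the right bank with the lizard and the snake.
8. Boatman goes back to the left bank with the lizard.
9. Boatman goes to the right bank with the hawk and the lizard.

9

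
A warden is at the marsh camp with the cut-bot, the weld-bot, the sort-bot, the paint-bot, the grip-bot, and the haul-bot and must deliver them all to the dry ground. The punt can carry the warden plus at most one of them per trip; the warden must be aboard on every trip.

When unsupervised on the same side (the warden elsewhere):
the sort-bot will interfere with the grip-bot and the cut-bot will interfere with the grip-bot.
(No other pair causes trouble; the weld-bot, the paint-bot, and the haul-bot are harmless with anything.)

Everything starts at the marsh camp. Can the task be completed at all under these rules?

Yes

1. Warden goes to the dry ground with the grip-bot.
2. Warden goes back to the marsh camp alone.
3. Warden goes to the dry ground with the cut-bot.
4. Warden goes back to the marsh camp with the grip-bot.
5. Warden goes to the dry ground with the sort-bot.
6. Warden goes back to the marsh camp alone.
7. Warden goes to the dry ground with the weld-bot.
8. Warden goes back to the marsh camp alone.
9. Warden goes to the dry ground with the paint-bot.
10. Warden goes back to the marsh camp alone.
11. Warden goes to the dry ground with the haul-bot.
12. Warden goes back to the marsh camp alone.
13. Warden goes to the dry ground with the grip-bot.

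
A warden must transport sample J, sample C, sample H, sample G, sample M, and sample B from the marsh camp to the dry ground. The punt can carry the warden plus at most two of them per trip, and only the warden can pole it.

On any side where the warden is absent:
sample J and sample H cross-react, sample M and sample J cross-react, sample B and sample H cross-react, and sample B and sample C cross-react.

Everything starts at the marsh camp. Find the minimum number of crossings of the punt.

Counting alone: the warden can take at most 2 across per trip to the dry ground, so moving all 6 needs at least 3 loaded trips out, with a return between consecutive ones — at least 5 crossings.
The safety rule pushes this higher. Following every safe sequence of crossings, the most of the 6 that can be at the dry ground as the punt arrives there on crossing 5 is 5 — never all 6.
So no plan with fewer than 7 crossings exists, and this one achieves 7:
1. Warden goes to the dry ground with sample B and sample J.  [the marsh camp: sample C, sample G, sample H, sample M | the dry ground: sample B, sample J]
2. Warden goes back to the marsh camp alone.  [the marsh camp: sample C, sample G, sample H, sample M | the dry ground: sample B, sample J]
3. Warden goes to the dry ground with sample C and sample H.  [the marsh camp: sample G, sample M | the dry ground: sample B, sample C, sample H, sample J]
4. Warden goes back to the marsh camp with sample B and sample J.  [the marsh camp: sample B, sample G, sample J, sample M | the dry ground: sample C, sample H]
5. Warden goes to the dry ground with sample G and sample M.  [the marsh camp: sample B, sample J | the dry ground: sample C, sample G, sample H, sample M]
6. Warden goes back to the marsh camp alone.  [the marsh camp: sample B, sample J | the dry ground: sample C, sample G, sample H, sample M]
7. Warden goes to the dry ground with sample B and sample J.  [the marsh camp: — | the dry ground: sample B, sample C, sample G, sample H, sample J, sample M]

7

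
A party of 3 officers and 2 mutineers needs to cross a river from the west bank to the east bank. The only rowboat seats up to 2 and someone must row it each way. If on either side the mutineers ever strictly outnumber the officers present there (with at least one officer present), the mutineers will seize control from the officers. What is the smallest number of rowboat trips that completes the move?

Counting alone: each trip to the east bank takes at most 2 across and each return brings at least 1 back, so after t trips out (and t−1 returns) at most 2t − (t−1) of the 5 are across; that first reaches 5 at t = 4, so at least 7 crossings are needed.
The plan below uses exactly 7 crossings, so it is optimal:
1. 2 mutineers → the east bank.  (the west bank: 3O 0M; the east bank: 0O 2M)
2. 1 mutineer ← the west bank.  (the west bank: 3O 1M; the east bank: 0O 1M)
3. 2 officers → the east bank.  (the west bank: 1O 1M; the east bank: 2O 1M)
4. 1 officer ← the west bank.  (the west bank: 2O 1M; the east bank: 1O 1M)
5. 1 officer and 1 mutineer → the east bank.  (the west bank: 1O 0M; the east bank: 2O 2M)
6. 1 mutineer ← the west bank.  (the west bank: 1O 1M; the east bank: 2O 1M)
7. 1 officer and 1 mutineer → the east bank.  (the west bank: 0O 0M; the east bank: 3O 2M)

7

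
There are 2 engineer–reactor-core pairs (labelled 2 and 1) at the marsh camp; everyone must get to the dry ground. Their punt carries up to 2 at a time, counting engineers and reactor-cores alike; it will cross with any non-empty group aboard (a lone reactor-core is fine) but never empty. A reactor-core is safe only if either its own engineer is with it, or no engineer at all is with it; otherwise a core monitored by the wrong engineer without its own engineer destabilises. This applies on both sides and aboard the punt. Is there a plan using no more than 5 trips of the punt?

Yes — this plan uses 5 crossings (≤ 5):
1. engineer 2 and reactor-core 2 cross → the dry ground.
2. engineer 2 crosses ← the marsh camp.
3. engineer 1 and engineer 2 cross → the dry ground.
4. engineer 1 crosses ← the marsh camp.
5. engineer 1 and reactor-core 1 cross → the dry ground.

Yes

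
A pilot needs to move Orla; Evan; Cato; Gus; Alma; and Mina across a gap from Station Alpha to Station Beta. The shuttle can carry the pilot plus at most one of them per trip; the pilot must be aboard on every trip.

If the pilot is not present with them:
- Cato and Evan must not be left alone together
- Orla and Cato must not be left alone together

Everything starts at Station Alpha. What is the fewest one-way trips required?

13

Counting alone: the pilot can take at most 1 across per trip to Station Beta, so moving all 6 needs at least 6 loaded trips out, with a return between consecutive ones — at least 11 crossings.
The safety rule pushes this higher. Following every safe sequence of crossings, the most of the 6 that can be at Station Beta as the shuttle arrives there on crossing 11 is 5 — never all 6.
So no plan with fewer than 13 crossings exists, and this one achieves 13:
1. Pilot goes to Station Beta with Cato.  [Station Alpha: Alma, Evan, Gus, Mina, Orla | Station Beta: Cato]
2. Pilot goes back to Station Alpha alone.  [Station Alpha: Alma, Evan, Gus, Mina, Orla | Station Beta: Cato]
3. Pilot goes to Station Beta with Orla.  [Station Alpha: Alma, Evan, Gus, Mina | Station Beta: Cato, Orla]
4. Pilot goes back to Station Alpha with Cato.  [Station Alpha: Alma, Cato, Evan, Gus, Mina | Station Beta: Orla]
5. Pilot goes to Station Beta with Evan.  [Station Alpha: Alma, Cato, Gus, Mina | Station Beta: Evan, Orla]
6. Pilot goes back to Station Alpha alone.  [Station Alpha: Alma, Cato, Gus, Mina | Station Beta: Evan, Orla]
7. Pilot goes to Station Beta with Gus.  [Station Alpha: Alma, Cato, Mina | Station Beta: Evan, Gus, Orla]
8. Pilot goes back to Station Alpha alone.  [Station Alpha: Alma, Cato, Mina | Station Beta: Evan, Gus, Orla]
9. Pilot goes to Station Beta with Alma.  [Station Alpha: Cato, Mina | Station Beta: Alma, Evan, Gus, Orla]
10. Pilot goes back to Station Alpha alone.  [Station Alpha: Cato, Mina | Station Beta: Alma, Evan, Gus, Orla]
11. Pilot goes to Station Beta with Mina.  [Station Alpha: Cato | Station Beta: Alma, Evan, Gus, Mina, Orla]
12. Pilot goes back to Station Alpha alone.  [Station Alpha: Cato | Station Beta: Alma, Evan, Gus, Mina, Orla]
13. Pilot goes to Station Beta with Cato.  [Station Alpha: — | Station Beta: Alma, Cato, Evan, Gus, Mina, Orla]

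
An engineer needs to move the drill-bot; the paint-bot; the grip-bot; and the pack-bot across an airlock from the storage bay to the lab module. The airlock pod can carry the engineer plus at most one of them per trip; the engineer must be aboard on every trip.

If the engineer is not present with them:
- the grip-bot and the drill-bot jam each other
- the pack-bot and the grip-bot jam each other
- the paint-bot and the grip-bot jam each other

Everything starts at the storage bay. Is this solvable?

Following every safe sequence of crossings from the start, the most of the 4 that can be at the lab module as the airlock pod arrives there on crossings 1, 3 is 1, 2 respectively; the best ever achieved is 2 of 4.
From crossing 5 on, no configuration arises that was not already reachable earlier: only 9 distinct safe configurations (who is on which side, and where the airlock pod is) can ever be reached, none of them has everyone across, and every continuation just revisits them. So no valid plan exists.

No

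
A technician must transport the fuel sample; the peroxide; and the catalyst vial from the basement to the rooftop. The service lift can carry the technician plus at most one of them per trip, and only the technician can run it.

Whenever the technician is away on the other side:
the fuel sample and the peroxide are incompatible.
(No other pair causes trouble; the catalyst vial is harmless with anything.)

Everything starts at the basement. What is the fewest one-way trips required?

Counting alone: the technician can take at most 1 across per trip to the rooftop, so moving all 3 needs at least 3 loaded trips out, with a return between consecutive ones — at least 5 crossings.
The plan below uses exactly 5 crossings, so it is optimal:
1. Technician goes to the rooftop with the fuel sample.
2. Technician goes back to the basement alone.
3. Technician goes to the rooftop with the catalyst vial.
4. Technician goes back to the basement alone.
5. Technician goes to the rooftop with the peroxide.

5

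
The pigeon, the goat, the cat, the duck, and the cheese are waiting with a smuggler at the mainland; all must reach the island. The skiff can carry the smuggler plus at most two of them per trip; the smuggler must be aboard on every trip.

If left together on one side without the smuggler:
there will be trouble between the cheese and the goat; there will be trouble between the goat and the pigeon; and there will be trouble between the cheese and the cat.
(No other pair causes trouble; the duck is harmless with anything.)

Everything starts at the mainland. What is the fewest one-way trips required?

Counting alone: the smuggler can take at most 2 across per trip to the island, so moving all 5 needs at least 3 loaded trips out, with a return between consecutive ones — at least 5 crossings.
The plan below uses exactly 5 crossings, so it is optimal:
1. Smuggler goes to the island with the cheese and the pigeon.
2. Smuggler goes back to the mainland alone.
3. Smuggler goes to the island with the duck.
4. Smuggler goes back to the mainland alone.
5. Smuggler goes to the island with the cat and the goat.

5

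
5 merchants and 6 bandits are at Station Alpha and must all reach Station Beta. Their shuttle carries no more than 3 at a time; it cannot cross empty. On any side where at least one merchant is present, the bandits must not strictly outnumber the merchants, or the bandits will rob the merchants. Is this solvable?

No

The bandits already outnumber the merchants at Station Alpha before anyone moves, so the starting position itself is disallowed.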